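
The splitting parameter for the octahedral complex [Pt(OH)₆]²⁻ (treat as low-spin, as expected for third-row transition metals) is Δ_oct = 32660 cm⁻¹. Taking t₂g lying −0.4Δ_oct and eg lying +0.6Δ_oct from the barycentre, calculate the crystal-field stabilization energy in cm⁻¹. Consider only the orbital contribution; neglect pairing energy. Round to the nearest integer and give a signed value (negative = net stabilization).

Each OH⁻ contributes -1; 6 × (-1) = -6. With overall charge -2, Pt is in the +4 oxidation state.
Pt⁴⁺: group 10, so d-count = 10 − 4 = 6.
Configuration: t₂g⁶ eg⁰.
The orbital stabilization is -2.4Δ_oct = -2.4 × 32660 = -78384 cm⁻¹.

-78384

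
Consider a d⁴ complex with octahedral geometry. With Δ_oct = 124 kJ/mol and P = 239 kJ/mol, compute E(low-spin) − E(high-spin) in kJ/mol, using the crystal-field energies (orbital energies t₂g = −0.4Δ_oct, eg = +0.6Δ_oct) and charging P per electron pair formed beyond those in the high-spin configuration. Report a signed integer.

115

High-spin: t₂g³ eg¹, CFSE = -0.6Δ_oct = -74 kJ/mol.
Low-spin: t₂g⁴ eg⁰, orbital CFSE = -1.6Δ_oct = -198 kJ/mol; plus 1 excess pair × P = +239 kJ/mol; total 41 kJ/mol.
Thus E(LS) − E(HS) = 115 kJ/mol.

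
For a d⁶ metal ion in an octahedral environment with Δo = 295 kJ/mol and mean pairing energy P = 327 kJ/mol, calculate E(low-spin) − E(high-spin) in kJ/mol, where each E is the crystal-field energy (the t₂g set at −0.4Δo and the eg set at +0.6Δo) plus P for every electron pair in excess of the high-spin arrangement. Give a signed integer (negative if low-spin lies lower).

64

High-spin: t₂g⁴ eg², CFSE = -0.4Δo = -118 kJ/mol.
Low-spin t₂g⁶ eg⁰ gives -2.4Δo = -708 kJ/mol, but forming 2 extra pairs costs 2P = 654 kJ/mol, so E(LS) = -708 + 654 = -54 kJ/mol.
Thus E(LS) − E(HS) = 64 kJ/mol.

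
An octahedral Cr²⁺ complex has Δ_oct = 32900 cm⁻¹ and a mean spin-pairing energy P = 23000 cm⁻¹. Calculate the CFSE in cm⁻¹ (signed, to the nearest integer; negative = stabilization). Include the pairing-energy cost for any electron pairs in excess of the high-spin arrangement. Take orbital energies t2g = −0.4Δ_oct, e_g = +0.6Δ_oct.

-29640

Cr sits in group 6; removing 2 electrons leaves Cr²⁺ with 6 − 2 = 4 d electrons.
Here Δ_oct > P (32900 > 23000), so the low-spin state is favoured.
That gives t2g^4 e_g^0.
Orbital CFSE = -1.6Δ_oct = -1.6 × 32900 = -52640 cm⁻¹.
Excess pairs vs high-spin: 1 − 0 = 1; pairing cost = +23000 cm⁻¹.
Net CFSE = -52640 + 23000 = -29640 cm⁻¹.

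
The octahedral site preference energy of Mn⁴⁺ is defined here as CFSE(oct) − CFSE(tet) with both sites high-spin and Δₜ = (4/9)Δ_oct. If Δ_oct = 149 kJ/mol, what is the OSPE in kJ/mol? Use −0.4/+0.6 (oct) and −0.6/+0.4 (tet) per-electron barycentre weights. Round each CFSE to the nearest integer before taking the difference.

-126

Mn is in group 7, so Mn⁴⁺ is d³ (7 − 4 = 3).
In an octahedral site d³ (HS) is t₂g³ eg⁰, giving CFSE(oct) = -1.2Δ_oct = -179 kJ/mol.
Tetrahedral: e² t₂¹, CFSE = 2(−0.6) + 1(+0.4) = -0.8Δₜ = -0.8 × (4/9) × 149 = -53 kJ/mol.
OSPE = CFSE(oct) − CFSE(tet) = -179 − (-53) = -126 kJ/mol.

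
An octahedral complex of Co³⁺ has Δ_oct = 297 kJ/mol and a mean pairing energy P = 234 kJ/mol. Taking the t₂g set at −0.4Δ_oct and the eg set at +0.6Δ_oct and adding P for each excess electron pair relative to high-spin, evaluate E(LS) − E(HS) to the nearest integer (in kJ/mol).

Co is in group 9, so Co³⁺ is d⁶ (9 − 3 = 6).
High-spin: t₂g⁴ eg², CFSE = -0.4Δ_oct = -119 kJ/mol.
Low-spin: t₂g⁶ eg⁰, orbital CFSE = -2.4Δ_oct = -713 kJ/mol; plus 2 excess pairs × P = +468 kJ/mol; total -245 kJ/mol.
E(LS) − E(HS) = -245 − (-119) = -126 kJ/mol.

-126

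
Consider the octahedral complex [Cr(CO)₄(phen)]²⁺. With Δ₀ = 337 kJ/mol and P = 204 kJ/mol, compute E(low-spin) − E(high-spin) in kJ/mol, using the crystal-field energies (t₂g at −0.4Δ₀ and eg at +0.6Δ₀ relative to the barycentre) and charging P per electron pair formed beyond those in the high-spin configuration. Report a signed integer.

Ligand charges: 4×(+0) from CO and 1×(+0) from phen sum to +0; with overall charge +2, Cr is +2.
Cr sits in group 6; removing 2 electrons leaves Cr²⁺ with 6 − 2 = 4 d electrons.
High-spin: t₂g³ eg¹, CFSE = -0.6Δ₀ = -202 kJ/mol.
For low-spin the configuration is t₂g⁴ eg⁰: orbital energy -1.6 × 337 = -539 kJ/mol, and 1 additional pair relative to high-spin adds 204 kJ/mol, giving -335 kJ/mol.
Thus E(LS) − E(HS) = -133 kJ/mol.

-133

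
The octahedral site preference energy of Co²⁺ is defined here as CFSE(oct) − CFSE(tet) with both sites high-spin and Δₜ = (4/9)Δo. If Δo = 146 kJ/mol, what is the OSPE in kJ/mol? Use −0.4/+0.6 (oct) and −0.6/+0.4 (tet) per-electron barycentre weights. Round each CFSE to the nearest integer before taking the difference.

-39

Co sits in group 9; removing 2 electrons leaves Co²⁺ with 9 − 2 = 7 d electrons.
Octahedral (high-spin): t₂g⁵ eg², CFSE = 5(−0.4) + 2(+0.6) = -0.8Δo = -0.8 × 146 = -117 kJ/mol.
In a tetrahedral site the filling is e⁴ t₂³: CFSE(tet) = -1.2Δₜ = -1.2 × (4/9)(146) = -78 kJ/mol.
OSPE = -117 − (-78) = -39 kJ/mol.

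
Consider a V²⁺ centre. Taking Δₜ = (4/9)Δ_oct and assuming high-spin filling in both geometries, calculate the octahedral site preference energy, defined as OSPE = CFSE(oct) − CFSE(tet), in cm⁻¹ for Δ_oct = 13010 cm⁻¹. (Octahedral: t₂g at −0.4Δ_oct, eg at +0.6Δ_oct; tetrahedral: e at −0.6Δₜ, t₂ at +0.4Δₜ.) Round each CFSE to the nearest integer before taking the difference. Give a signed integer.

-10986

V sits in group 5; removing 2 electrons leaves V²⁺ with 5 − 2 = 3 d electrons.
In an octahedral site d³ (HS) is t2g^3 e_g^0, giving CFSE(oct) = -1.2Δ_oct = -15612 cm⁻¹.
In a tetrahedral site the filling is e^2 t2^1: CFSE(tet) = -0.8Δₜ = -0.8 × (4/9)(13010) = -4626 cm⁻¹.
OSPE = CFSE(oct) − CFSE(tet) = -15612 − (-4626) = -10986 cm⁻¹.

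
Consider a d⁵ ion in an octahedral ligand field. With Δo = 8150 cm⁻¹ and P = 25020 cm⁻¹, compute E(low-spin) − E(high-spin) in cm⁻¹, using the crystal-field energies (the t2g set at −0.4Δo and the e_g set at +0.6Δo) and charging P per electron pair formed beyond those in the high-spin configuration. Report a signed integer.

33740

In the high-spin limit (t2g^3 e_g^2) the orbital term is 0.0Δo = 0 cm⁻¹, with no excess pairing.
Low-spin: t2g^5 e_g^0, orbital CFSE = -2.0Δo = -16300 cm⁻¹; plus 2 excess pairs × P = +50040 cm⁻¹; total 33740 cm⁻¹.
E(LS) − E(HS) = 33740 − (0) = 33740 cm⁻¹.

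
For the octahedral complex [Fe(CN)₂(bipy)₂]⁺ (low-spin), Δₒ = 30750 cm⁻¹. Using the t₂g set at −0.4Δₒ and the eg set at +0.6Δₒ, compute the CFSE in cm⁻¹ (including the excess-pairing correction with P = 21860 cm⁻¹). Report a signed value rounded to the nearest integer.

Ligand charges: 2×(-1) from CN⁻ and 2×(+0) from bipy sum to -2; with overall charge +1, Fe is +3.
Fe sits in group 8; removing 3 electrons leaves Fe³⁺ with 8 − 3 = 5 d electrons.
The d⁵ electrons fill as t₂g⁵ eg⁰.
Orbital CFSE = 5(-0.4) + 0(0.6) = -2.0Δₒ = -2.0 × 30750 = -61500 cm⁻¹.
Pairing penalty: 2 pairs vs 0 in the high-spin reference → 2 extra × P = 43720 cm⁻¹.
Net CFSE = -61500 + 43720 = -17780 cm⁻¹.

-17780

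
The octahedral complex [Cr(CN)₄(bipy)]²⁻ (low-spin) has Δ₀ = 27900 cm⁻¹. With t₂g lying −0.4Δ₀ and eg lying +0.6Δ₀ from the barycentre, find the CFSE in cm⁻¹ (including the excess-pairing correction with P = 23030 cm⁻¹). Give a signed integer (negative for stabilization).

Ligand charges: 4×(-1) from CN⁻ and 1×(+0) from bipy sum to -4; with overall charge -2, Cr is +2.
Cr²⁺: group 6, so d-count = 6 − 2 = 4.
Configuration: t₂g⁴ eg⁰.
Orbital CFSE = 4(-0.4) + 0(0.6) = -1.6Δ₀ = -1.6 × 27900 = -44640 cm⁻¹.
High-spin d⁴ would be t₂g³ eg¹ with 0 pairs; low-spin has 1, so 1 excess pair costs +1P = +23030 cm⁻¹.
Net CFSE = -44640 + 23030 = -21610 cm⁻¹.

-21610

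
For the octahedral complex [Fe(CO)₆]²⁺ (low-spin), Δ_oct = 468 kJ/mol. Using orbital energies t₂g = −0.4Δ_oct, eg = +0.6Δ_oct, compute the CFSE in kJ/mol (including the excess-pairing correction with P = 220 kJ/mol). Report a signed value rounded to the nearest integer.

-683

CO is neutral, so the +2 overall charge sits on Fe: oxidation state +2.
Fe is in group 8, so Fe²⁺ is d⁶ (8 − 2 = 6).
The d⁶ electrons fill as t₂g⁶ eg⁰.
CFSE(orbital) = 6×(-0.4Δ_oct) + 0×(0.6Δ_oct) = -2.4Δ_oct; with Δ_oct = 468 kJ/mol that is -1123 kJ/mol.
High-spin d⁶ would be t₂g⁴ eg² with 1 pair; low-spin has 3, so 2 excess pairs cost +2P = +440 kJ/mol.
Combining: -1123 + 440 = -683 kJ/mol.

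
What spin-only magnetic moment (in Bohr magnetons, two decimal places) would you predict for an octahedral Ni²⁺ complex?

Ni²⁺: group 10, so d-count = 10 − 2 = 8.
For octahedral d⁸ the high- and low-spin configurations coincide.
Configuration: t₂g⁶ eg² → 2 unpaired electrons.
μ(spin-only) = √[2(2+2)] = √8 ≈ 2.83 Bohr magnetons.

2.83 Bohr magnetons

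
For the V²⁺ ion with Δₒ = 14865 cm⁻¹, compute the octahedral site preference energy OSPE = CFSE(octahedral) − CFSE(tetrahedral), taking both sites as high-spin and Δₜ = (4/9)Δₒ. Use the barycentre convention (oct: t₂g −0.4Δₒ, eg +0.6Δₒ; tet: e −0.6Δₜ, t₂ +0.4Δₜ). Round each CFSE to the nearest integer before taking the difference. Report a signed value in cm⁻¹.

V sits in group 5; removing 2 electrons leaves V²⁺ with 5 − 2 = 3 d electrons.
Octahedral high-spin t₂g³ eg⁰: CFSE = -1.2 × 14865 = -17838 cm⁻¹.
Tetrahedral e² t₂¹ gives -0.8Δₜ = -0.8 × (4/9) × 14865 = -5285 cm⁻¹.
OSPE = -17838 − (-5285) = -12553 cm⁻¹.

-12553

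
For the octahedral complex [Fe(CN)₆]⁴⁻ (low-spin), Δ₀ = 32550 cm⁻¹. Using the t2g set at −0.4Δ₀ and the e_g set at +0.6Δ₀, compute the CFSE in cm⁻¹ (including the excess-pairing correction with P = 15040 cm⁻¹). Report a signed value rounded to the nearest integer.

-48040

Each CN⁻ contributes -1; 6 × (-1) = -6. With overall charge -4, Fe is in the +2 oxidation state.
Fe sits in group 8; removing 2 electrons leaves Fe²⁺ with 8 − 2 = 6 d electrons.
Configuration: t2g^6 e_g^0.
CFSE(orbital) = 6×(-0.4Δ₀) + 0×(0.6Δ₀) = -2.4Δ₀; with Δ₀ = 32550 cm⁻¹ that is -78120 cm⁻¹.
Pairing penalty: 3 pairs vs 1 in the high-spin reference → 2 extra × P = 30080 cm⁻¹.
Combining: -78120 + 30080 = -48040 cm⁻¹.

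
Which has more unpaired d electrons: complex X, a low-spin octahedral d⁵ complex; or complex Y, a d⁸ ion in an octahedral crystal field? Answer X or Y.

X: t₂g⁵ eg⁰ → 1 unpaired.
Y: t₂g⁶ eg² → 2 unpaired.
So Y has more unpaired electrons.

Y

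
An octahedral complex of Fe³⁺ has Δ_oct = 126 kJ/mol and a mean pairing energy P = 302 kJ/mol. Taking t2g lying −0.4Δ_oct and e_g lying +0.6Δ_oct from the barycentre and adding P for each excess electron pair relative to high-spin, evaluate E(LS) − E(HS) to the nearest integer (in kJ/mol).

352

Group 8 minus oxidation state +3 gives a d⁵ configuration for Fe³⁺.
High-spin d⁵ fills as t2g^3 e_g^2 with CFSE 3(−0.4) + 2(+0.6) = 0.0Δ_oct = 0 kJ/mol.
For low-spin the configuration is t2g^5 e_g^0: orbital energy -2.0 × 126 = -252 kJ/mol, and 2 additional pairs relative to high-spin add 604 kJ/mol, giving 352 kJ/mol.
E(LS) − E(HS) = 352 − (0) = 352 kJ/mol.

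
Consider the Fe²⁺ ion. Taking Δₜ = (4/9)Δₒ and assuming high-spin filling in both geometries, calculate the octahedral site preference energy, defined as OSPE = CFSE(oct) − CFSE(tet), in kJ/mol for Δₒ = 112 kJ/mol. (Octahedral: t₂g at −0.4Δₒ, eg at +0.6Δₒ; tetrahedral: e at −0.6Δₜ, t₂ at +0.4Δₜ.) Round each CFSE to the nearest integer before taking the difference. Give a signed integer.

Fe sits in group 8; removing 2 electrons leaves Fe²⁺ with 8 − 2 = 6 d electrons.
Octahedral (high-spin): t₂g⁴ eg², CFSE = 4(−0.4) + 2(+0.6) = -0.4Δₒ = -0.4 × 112 = -45 kJ/mol.
Tetrahedral e³ t₂³ gives -0.6Δₜ = -0.6 × (4/9) × 112 = -30 kJ/mol.
OSPE = CFSE(oct) − CFSE(tet) = -45 − (-30) = -15 kJ/mol.

-15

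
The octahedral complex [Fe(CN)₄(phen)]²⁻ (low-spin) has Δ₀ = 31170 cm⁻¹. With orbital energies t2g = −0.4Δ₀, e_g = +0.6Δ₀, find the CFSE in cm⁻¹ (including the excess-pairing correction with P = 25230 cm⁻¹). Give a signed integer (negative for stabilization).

-24348

Ligand charges: 4×(-1) from CN⁻ and 1×(+0) from phen sum to -4; with overall charge -2, Fe is +2.
Fe is in group 8, so Fe²⁺ is d⁶ (8 − 2 = 6).
Configuration: t2g^6 e_g^0.
CFSE(orbital) = 6×(-0.4Δ₀) + 0×(0.6Δ₀) = -2.4Δ₀; with Δ₀ = 31170 cm⁻¹ that is -74808 cm⁻¹.
High-spin d⁶ would be t2g^4 e_g^2 with 1 pair; low-spin has 3, so 2 excess pairs cost +2P = +50460 cm⁻¹.
Net CFSE = -74808 + 50460 = -24348 cm⁻¹.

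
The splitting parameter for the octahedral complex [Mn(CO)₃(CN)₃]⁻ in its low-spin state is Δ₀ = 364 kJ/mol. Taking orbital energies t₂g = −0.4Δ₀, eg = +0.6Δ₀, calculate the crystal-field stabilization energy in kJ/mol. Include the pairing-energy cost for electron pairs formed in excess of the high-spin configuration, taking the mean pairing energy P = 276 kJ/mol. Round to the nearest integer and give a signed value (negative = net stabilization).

-176

Ligand charges: 3×(+0) from CO and 3×(-1) from CN⁻ sum to -3; with overall charge -1, Mn is +2.
Mn is in group 7, so Mn²⁺ is d⁵ (7 − 2 = 5).
Configuration: t₂g⁵ eg⁰.
The orbital stabilization is -2.0Δ₀ = -2.0 × 364 = -728 kJ/mol.
High-spin d⁵ would be t₂g³ eg² with 0 pairs; low-spin has 2, so 2 excess pairs cost +2P = +552 kJ/mol.
Net CFSE = -728 + 552 = -176 kJ/mol.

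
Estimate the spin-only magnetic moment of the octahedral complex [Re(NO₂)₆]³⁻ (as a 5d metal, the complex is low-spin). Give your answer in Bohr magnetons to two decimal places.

2.83 Bohr magnetons

Each NO₂⁻ contributes -1; 6 × (-1) = -6. With overall charge -3, Re is in the +3 oxidation state.
Re sits in group 7; removing 3 electrons leaves Re³⁺ with 7 − 3 = 4 d electrons.
Configuration: t₂g⁴ eg⁰ → 2 unpaired electrons.
μ(spin-only) = √[2(2+2)] = √8 ≈ 2.83 Bohr magnetons.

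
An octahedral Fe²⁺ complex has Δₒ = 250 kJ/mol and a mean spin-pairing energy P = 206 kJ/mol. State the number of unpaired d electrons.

0

Fe is in group 8, so Fe²⁺ is d⁶ (8 − 2 = 6).
Δₒ > P, so pairing is preferred: the ground state is low-spin.
Configuration: t₂g⁶ eg⁰.
Unpaired electrons: 0.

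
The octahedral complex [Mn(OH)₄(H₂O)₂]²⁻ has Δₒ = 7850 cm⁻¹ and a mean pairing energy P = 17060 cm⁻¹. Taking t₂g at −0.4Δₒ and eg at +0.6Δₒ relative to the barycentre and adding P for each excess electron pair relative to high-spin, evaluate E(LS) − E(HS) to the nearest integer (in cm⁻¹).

18420

Ligand charges: 4×(-1) from OH⁻ and 2×(+0) from H₂O sum to -4; with overall charge -2, Mn is +2.
Mn²⁺: group 7, so d-count = 7 − 2 = 5.
In the high-spin limit (t₂g³ eg²) the orbital term is 0.0Δₒ = 0 cm⁻¹, with no excess pairing.
For low-spin the configuration is t₂g⁵ eg⁰: orbital energy -2.0 × 7850 = -15700 cm⁻¹, and 2 additional pairs relative to high-spin add 34120 cm⁻¹, giving 18420 cm⁻¹.
The difference is 18420 − (0) = 18420 cm⁻¹, so high-spin lies lower.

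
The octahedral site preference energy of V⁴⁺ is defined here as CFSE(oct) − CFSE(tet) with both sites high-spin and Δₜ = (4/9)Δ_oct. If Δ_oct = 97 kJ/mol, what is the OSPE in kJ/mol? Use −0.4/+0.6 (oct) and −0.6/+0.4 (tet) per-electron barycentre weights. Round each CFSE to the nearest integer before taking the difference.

-13

V sits in group 5; removing 4 electrons leaves V⁴⁺ with 5 − 4 = 1 d electrons.
Octahedral high-spin t₂g¹ eg⁰: CFSE = -0.4 × 97 = -39 kJ/mol.
In a tetrahedral site the filling is e¹ t₂⁰: CFSE(tet) = -0.6Δₜ = -0.6 × (4/9)(97) = -26 kJ/mol.
OSPE = CFSE(oct) − CFSE(tet) = -39 − (-26) = -13 kJ/mol.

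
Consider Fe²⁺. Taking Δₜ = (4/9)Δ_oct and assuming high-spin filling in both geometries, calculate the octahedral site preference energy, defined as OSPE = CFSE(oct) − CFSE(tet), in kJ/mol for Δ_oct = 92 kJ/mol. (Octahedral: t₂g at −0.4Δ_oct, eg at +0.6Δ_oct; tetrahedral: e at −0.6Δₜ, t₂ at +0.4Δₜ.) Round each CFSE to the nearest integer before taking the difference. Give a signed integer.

Group 8 minus oxidation state +2 gives a d⁶ configuration for Fe²⁺.
Octahedral high-spin t₂g⁴ eg²: CFSE = -0.4 × 92 = -37 kJ/mol.
Tetrahedral e³ t₂³ gives -0.6Δₜ = -0.6 × (4/9) × 92 = -25 kJ/mol.
OSPE = -37 − (-25) = -12 kJ/mol.

-12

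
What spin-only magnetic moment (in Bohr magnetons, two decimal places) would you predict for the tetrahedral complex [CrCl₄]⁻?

Each Cl⁻ contributes -1; 4 × (-1) = -4. With overall charge -1, Cr is in the +3 oxidation state.
Cr is in group 6, so Cr³⁺ is d³ (6 − 3 = 3).
Tetrahedral fields are weak (Δₜ ≈ 4/9 Δₒ), so electrons fill high-spin.
Configuration: e² t₂¹ → 3 unpaired electrons.
μ(spin-only) = √[3(3+2)] = √15 ≈ 3.87 Bohr magnetons.

3.87 Bohr magnetons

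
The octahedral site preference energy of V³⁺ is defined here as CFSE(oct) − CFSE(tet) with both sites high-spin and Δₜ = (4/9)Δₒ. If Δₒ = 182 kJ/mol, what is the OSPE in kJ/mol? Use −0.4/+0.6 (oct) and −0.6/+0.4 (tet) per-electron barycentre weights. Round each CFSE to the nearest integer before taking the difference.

-49

Group 5 minus oxidation state +3 gives a d² configuration for V³⁺.
In an octahedral site d² (HS) is t2g^2 e_g^0, giving CFSE(oct) = -0.8Δₒ = -146 kJ/mol.
Tetrahedral: e^2 t2^0, CFSE = 2(−0.6) + 0(+0.4) = -1.2Δₜ = -1.2 × (4/9) × 182 = -97 kJ/mol.
OSPE = -146 − (-97) = -49 kJ/mol.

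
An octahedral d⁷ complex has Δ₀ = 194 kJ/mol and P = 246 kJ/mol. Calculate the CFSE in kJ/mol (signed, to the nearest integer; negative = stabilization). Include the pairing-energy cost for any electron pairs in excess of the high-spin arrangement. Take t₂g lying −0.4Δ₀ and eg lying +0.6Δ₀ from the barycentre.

With Δ₀ < P the complex is high-spin.
That gives t₂g⁵ eg².
Orbital CFSE = -0.8Δ₀ = -0.8 × 194 = -155 kJ/mol.
High-spin has no excess pairs, so no pairing correction applies.

-155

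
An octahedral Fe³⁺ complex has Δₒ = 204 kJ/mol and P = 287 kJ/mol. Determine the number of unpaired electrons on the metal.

Fe³⁺: group 8, so d-count = 8 − 3 = 5.
Here Δₒ < P (204 < 287), so the high-spin state is favoured.
That gives t₂g³ eg².
Unpaired electrons: 5.

5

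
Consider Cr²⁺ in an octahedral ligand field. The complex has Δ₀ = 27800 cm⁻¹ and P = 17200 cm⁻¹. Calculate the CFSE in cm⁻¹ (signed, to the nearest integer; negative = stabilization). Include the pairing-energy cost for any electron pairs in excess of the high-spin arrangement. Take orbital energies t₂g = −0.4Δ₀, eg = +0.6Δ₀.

Cr sits in group 6; removing 2 electrons leaves Cr²⁺ with 6 − 2 = 4 d electrons.
With Δ₀ > P the complex is low-spin.
Configuration: t₂g⁴ eg⁰.
Orbital CFSE = -1.6Δ₀ = -1.6 × 27800 = -44480 cm⁻¹.
Excess pairs vs high-spin: 1 − 0 = 1; pairing cost = +17200 cm⁻¹.
Net CFSE = -44480 + 17200 = -27280 cm⁻¹.

-27280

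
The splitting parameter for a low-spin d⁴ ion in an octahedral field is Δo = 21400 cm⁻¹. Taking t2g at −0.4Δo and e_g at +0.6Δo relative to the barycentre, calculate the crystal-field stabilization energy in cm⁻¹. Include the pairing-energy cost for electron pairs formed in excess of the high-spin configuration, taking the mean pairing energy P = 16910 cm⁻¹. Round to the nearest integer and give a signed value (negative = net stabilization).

The d⁴ electrons fill as t2g^4 e_g^0.
Orbital CFSE = 4(-0.4) + 0(0.6) = -1.6Δo = -1.6 × 21400 = -34240 cm⁻¹.
Pairing penalty: 1 pair vs 0 in the high-spin reference → 1 extra × P = 16910 cm⁻¹.
Combining: -34240 + 16910 = -17330 cm⁻¹.

-17330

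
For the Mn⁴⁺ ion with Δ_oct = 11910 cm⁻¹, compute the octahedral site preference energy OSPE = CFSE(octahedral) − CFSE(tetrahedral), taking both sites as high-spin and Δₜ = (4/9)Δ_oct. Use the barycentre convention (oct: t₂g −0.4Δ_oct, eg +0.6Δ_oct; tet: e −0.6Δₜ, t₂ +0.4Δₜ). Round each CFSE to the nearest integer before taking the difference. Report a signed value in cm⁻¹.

Mn is in group 7, so Mn⁴⁺ is d³ (7 − 4 = 3).
Octahedral high-spin t2g^3 e_g^0: CFSE = -1.2 × 11910 = -14292 cm⁻¹.
Tetrahedral e^2 t2^1 gives -0.8Δₜ = -0.8 × (4/9) × 11910 = -4235 cm⁻¹.
OSPE = -14292 − (-4235) = -10057 cm⁻¹.

-10057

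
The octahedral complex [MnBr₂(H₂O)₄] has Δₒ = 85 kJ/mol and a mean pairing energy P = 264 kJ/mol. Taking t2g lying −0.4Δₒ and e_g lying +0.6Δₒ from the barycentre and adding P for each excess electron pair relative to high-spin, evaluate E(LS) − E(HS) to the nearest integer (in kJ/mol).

358

Ligand charges: 2×(-1) from Br⁻ and 4×(+0) from H₂O sum to -2; with overall charge +0, Mn is +2.
Mn is in group 7, so Mn²⁺ is d⁵ (7 − 2 = 5).
High-spin: t2g^3 e_g^2, CFSE = 0.0Δₒ = 0 kJ/mol.
Low-spin t2g^5 e_g^0 gives -2.0Δₒ = -170 kJ/mol, but forming 2 extra pairs costs 2P = 528 kJ/mol, so E(LS) = -170 + 528 = 358 kJ/mol.
The difference is 358 − (0) = 358 kJ/mol, so high-spin lies lower.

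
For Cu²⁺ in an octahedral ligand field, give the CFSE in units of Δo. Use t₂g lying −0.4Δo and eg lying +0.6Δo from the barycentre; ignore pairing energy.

Cu²⁺: group 11, so d-count = 11 − 2 = 9.
For octahedral d⁹ the high- and low-spin configurations coincide.
Configuration: t₂g⁶ eg³.
CFSE = 6(-0.4Δo) + 3(0.6Δo) = -2.4Δo + 1.8Δo = -0.6Δo.

-0.6 Δo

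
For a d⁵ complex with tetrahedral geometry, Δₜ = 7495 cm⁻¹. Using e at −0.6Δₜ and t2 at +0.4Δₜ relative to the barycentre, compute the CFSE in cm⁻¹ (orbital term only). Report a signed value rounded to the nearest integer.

Tetrahedral splitting is small, so the complex is high-spin.
Configuration: e^2 t2^3.
CFSE(orbital) = 2×(-0.6Δₜ) + 3×(0.4Δₜ) = 0.0Δₜ; with Δₜ = 7495 cm⁻¹ that is 0 cm⁻¹.

0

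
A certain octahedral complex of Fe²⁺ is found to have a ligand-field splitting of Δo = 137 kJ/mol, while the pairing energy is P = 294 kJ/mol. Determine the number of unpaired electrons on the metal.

4

Fe is in group 8, so Fe²⁺ is d⁶ (8 − 2 = 6).
Δo < P, so pairing is avoided: the ground state is high-spin.
Filling d⁶ accordingly: t2g^4 e_g^2.
Unpaired electrons: 4.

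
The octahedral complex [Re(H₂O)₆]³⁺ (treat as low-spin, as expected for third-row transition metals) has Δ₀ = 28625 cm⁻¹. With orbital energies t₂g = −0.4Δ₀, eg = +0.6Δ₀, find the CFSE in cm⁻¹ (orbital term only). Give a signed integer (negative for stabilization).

H₂O is neutral, so the +3 overall charge sits on Re: oxidation state +3.
Group 7 minus oxidation state +3 gives a d⁴ configuration for Re³⁺.
Electron filling gives t₂g⁴ eg⁰.
Orbital CFSE = 4(-0.4) + 0(0.6) = -1.6Δ₀ = -1.6 × 28625 = -45800 cm⁻¹.

-45800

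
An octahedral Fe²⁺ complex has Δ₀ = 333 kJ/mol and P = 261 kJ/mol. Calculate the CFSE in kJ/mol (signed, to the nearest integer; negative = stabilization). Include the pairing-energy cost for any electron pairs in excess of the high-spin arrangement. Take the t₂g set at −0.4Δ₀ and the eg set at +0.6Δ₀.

-277

Fe is in group 8, so Fe²⁺ is d⁶ (8 − 2 = 6).
With Δ₀ > P the complex is low-spin.
That gives t₂g⁶ eg⁰.
Orbital CFSE = -2.4Δ₀ = -2.4 × 333 = -799 kJ/mol.
Excess pairs vs high-spin: 3 − 1 = 2; pairing cost = +522 kJ/mol.
Net CFSE = -799 + 522 = -277 kJ/mol.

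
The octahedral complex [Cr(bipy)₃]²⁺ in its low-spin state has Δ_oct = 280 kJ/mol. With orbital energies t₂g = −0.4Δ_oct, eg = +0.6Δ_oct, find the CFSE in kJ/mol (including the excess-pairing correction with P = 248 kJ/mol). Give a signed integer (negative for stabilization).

-200

bipy is neutral, so the +2 overall charge sits on Cr: oxidation state +2.
Cr²⁺: group 6, so d-count = 6 − 2 = 4.
The d⁴ electrons fill as t₂g⁴ eg⁰.
Orbital CFSE = 4(-0.4) + 0(0.6) = -1.6Δ_oct = -1.6 × 280 = -448 kJ/mol.
Pairing penalty: 1 pair vs 0 in the high-spin reference → 1 extra × P = 248 kJ/mol.
Overall CFSE = -448 + 248 = -200 kJ/mol.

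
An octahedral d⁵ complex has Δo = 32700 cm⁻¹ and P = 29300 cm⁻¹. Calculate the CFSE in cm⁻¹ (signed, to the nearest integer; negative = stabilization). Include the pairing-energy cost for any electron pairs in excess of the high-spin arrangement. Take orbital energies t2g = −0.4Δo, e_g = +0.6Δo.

Since Δo = 32700 cm⁻¹ > P = 29300 cm⁻¹, the complex adopts the low-spin configuration.
Filling d⁵ accordingly: t2g^5 e_g^0.
Orbital CFSE = -2.0Δo = -2.0 × 32700 = -65400 cm⁻¹.
Excess pairs vs high-spin: 2 − 0 = 2; pairing cost = +58600 cm⁻¹.
Net CFSE = -65400 + 58600 = -6800 cm⁻¹.

-6800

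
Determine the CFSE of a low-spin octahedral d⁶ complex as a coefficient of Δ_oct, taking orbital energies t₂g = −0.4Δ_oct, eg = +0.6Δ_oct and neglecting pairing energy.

Configuration: t₂g⁶ eg⁰.
CFSE = 6(-0.4Δ_oct) + 0(0.6Δ_oct) = -2.4Δ_oct + 0.0Δ_oct = -2.4Δ_oct.

-2.4 Δ_oct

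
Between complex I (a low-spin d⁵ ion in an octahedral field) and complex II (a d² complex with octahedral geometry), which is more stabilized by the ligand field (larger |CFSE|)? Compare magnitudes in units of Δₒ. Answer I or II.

I

I: t₂g⁵ eg⁰, CFSE = -2.0Δₒ.
II: For octahedral d² the high- and low-spin configurations coincide; t₂g² eg⁰, CFSE = -0.8Δₒ.
So I has the larger |CFSE|.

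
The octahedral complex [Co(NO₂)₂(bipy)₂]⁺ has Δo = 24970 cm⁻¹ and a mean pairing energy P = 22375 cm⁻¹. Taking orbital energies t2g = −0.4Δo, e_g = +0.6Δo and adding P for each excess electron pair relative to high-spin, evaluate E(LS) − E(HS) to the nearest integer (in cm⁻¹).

-5190

Ligand charges: 2×(-1) from NO₂⁻ and 2×(+0) from bipy sum to -2; with overall charge +1, Co is +3.
Co³⁺: group 9, so d-count = 9 − 3 = 6.
In the high-spin limit (t2g^4 e_g^2) the orbital term is -0.4Δo = -9988 cm⁻¹, with no excess pairing.
Low-spin t2g^6 e_g^0 gives -2.4Δo = -59928 cm⁻¹, but forming 2 extra pairs costs 2P = 44750 cm⁻¹, so E(LS) = -59928 + 44750 = -15178 cm⁻¹.
E(LS) − E(HS) = -15178 − (-9988) = -5190 cm⁻¹.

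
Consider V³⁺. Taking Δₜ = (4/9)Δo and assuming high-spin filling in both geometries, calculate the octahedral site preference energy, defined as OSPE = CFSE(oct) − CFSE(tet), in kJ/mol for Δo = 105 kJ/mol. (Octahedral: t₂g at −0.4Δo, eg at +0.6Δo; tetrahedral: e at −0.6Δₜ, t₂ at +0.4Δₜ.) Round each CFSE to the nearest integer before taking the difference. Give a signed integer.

-28

V is in group 5, so V³⁺ is d² (5 − 3 = 2).
Octahedral high-spin t₂g² eg⁰: CFSE = -0.8 × 105 = -84 kJ/mol.
Tetrahedral: e² t₂⁰, CFSE = 2(−0.6) + 0(+0.4) = -1.2Δₜ = -1.2 × (4/9) × 105 = -56 kJ/mol.
Subtracting, OSPE = -84 − (-56) = -28 kJ/mol.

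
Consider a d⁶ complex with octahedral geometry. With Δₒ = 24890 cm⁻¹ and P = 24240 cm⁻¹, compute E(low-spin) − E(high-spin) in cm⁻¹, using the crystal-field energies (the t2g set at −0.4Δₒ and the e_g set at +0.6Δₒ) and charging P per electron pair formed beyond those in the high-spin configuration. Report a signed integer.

High-spin: t2g^4 e_g^2, CFSE = -0.4Δₒ = -9956 cm⁻¹.
Low-spin t2g^6 e_g^0 gives -2.4Δₒ = -59736 cm⁻¹, but forming 2 extra pairs costs 2P = 48480 cm⁻¹, so E(LS) = -59736 + 48480 = -11256 cm⁻¹.
The difference is -11256 − (-9956) = -1300 cm⁻¹, so low-spin lies lower.

-1300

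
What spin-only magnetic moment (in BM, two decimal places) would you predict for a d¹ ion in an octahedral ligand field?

For octahedral d¹ the high- and low-spin configurations coincide.
Configuration: t₂g¹ eg⁰ → 1 unpaired electron.
μ(spin-only) = √[1(1+2)] = √3 ≈ 1.73 BM.

1.73 BM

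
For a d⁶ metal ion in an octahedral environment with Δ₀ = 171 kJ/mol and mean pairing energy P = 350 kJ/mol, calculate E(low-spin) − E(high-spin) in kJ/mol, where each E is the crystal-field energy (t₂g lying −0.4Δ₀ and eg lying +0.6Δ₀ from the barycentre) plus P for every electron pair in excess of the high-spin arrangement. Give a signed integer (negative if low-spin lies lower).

358

High-spin: t₂g⁴ eg², CFSE = -0.4Δ₀ = -68 kJ/mol.
Low-spin t₂g⁶ eg⁰ gives -2.4Δ₀ = -410 kJ/mol, but forming 2 extra pairs costs 2P = 700 kJ/mol, so E(LS) = -410 + 700 = 290 kJ/mol.
The difference is 290 − (-68) = 358 kJ/mol, so high-spin lies lower.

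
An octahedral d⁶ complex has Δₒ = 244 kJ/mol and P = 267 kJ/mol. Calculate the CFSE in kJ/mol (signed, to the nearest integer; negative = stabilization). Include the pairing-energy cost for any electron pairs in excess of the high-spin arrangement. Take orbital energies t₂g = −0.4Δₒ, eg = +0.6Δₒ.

Since Δₒ = 244 kJ/mol < P = 267 kJ/mol, the complex adopts the high-spin configuration.
That gives t₂g⁴ eg².
Orbital CFSE = -0.4Δₒ = -0.4 × 244 = -98 kJ/mol.
High-spin has no excess pairs, so no pairing correction applies.

-98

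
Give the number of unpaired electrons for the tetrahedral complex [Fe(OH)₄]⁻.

5

Each OH⁻ contributes -1; 4 × (-1) = -4. With overall charge -1, Fe is in the +3 oxidation state.
Fe³⁺: group 8, so d-count = 8 − 3 = 5.
Tetrahedral splitting is small, so the complex is high-spin.
Configuration: e^2 t2^3, giving 5 unpaired electrons.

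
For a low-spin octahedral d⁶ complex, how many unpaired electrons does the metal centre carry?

0

Configuration: t2g^6 e_g^0, giving 0 unpaired electrons.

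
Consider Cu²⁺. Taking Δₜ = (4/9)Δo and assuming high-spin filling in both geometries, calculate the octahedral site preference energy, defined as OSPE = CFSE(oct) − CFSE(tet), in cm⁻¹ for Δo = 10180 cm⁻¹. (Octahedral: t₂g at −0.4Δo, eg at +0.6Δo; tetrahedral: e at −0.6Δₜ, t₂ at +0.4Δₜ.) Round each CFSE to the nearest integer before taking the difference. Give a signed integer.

-4298

Cu is in group 11, so Cu²⁺ is d⁹ (11 − 2 = 9).
Octahedral high-spin t2g^6 e_g^3: CFSE = -0.6 × 10180 = -6108 cm⁻¹.
Tetrahedral e^4 t2^5 gives -0.4Δₜ = -0.4 × (4/9) × 10180 = -1810 cm⁻¹.
OSPE = -6108 − (-1810) = -4298 cm⁻¹.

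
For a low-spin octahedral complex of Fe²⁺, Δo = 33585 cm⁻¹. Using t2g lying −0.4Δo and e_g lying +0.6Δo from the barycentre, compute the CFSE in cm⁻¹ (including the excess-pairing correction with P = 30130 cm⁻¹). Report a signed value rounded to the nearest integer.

Fe²⁺: group 8, so d-count = 8 − 2 = 6.
The d⁶ electrons fill as t2g^6 e_g^0.
Orbital CFSE = 6(-0.4) + 0(0.6) = -2.4Δo = -2.4 × 33585 = -80604 cm⁻¹.
High-spin d⁶ would be t2g^4 e_g^2 with 1 pair; low-spin has 3, so 2 excess pairs cost +2P = +60260 cm⁻¹.
Net CFSE = -80604 + 60260 = -20344 cm⁻¹.

-20344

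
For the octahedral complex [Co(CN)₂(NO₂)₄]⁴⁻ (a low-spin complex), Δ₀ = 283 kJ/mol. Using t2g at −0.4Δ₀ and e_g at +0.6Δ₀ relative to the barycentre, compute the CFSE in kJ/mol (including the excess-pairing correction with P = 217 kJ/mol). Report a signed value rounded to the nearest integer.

Ligand charges: 2×(-1) from CN⁻ and 4×(-1) from NO₂⁻ sum to -6; with overall charge -4, Co is +2.
Co²⁺: group 9, so d-count = 9 − 2 = 7.
The d⁷ electrons fill as t2g^6 e_g^1.
CFSE(orbital) = 6×(-0.4Δ₀) + 1×(0.6Δ₀) = -1.8Δ₀; with Δ₀ = 283 kJ/mol that is -509 kJ/mol.
High-spin d⁷ would be t2g^5 e_g^2 with 2 pairs; low-spin has 3, so 1 excess pair costs +1P = +217 kJ/mol.
Net CFSE = -509 + 217 = -292 kJ/mol.

-292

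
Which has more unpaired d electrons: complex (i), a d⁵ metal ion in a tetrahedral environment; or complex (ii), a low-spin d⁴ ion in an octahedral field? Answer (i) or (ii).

(i)

(i): Tetrahedral fields are weak (Δₜ ≈ 4/9 Δₒ), so electrons fill high-spin; e² t₂³ → 5 unpaired.
(ii): t₂g⁴ eg⁰ → 2 unpaired.
So (i) has more unpaired electrons.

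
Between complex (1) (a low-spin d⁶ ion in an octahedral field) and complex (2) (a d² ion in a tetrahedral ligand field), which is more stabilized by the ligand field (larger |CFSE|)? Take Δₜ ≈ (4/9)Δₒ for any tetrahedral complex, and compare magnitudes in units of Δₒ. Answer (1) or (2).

(1): t₂g⁶ eg⁰, CFSE = -2.4Δₒ.
(2): Tetrahedral splitting is small, so the complex is high-spin; e² t₂⁰, CFSE = -1.2Δₜ ≈ -0.53Δₒ.
So (1) has the larger |CFSE|.

(1)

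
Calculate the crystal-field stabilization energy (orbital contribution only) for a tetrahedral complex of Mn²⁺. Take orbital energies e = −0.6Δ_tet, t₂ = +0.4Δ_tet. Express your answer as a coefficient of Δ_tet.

0.0 Δ_tet

Mn is in group 7, so Mn²⁺ is d⁵ (7 − 2 = 5).
With tetrahedral geometry the complex is necessarily high-spin.
Configuration: e² t₂³.
CFSE = 2(-0.6Δ_tet) + 3(0.4Δ_tet) = -1.2Δ_tet + 1.2Δ_tet = 0.0Δ_tet.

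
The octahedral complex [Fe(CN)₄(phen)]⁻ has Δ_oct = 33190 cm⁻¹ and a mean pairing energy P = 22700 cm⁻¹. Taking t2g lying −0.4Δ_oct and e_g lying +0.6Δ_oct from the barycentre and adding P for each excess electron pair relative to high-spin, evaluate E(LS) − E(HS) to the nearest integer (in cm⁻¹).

Ligand charges: 4×(-1) from CN⁻ and 1×(+0) from phen sum to -4; with overall charge -1, Fe is +3.
Fe is in group 8, so Fe³⁺ is d⁵ (8 − 3 = 5).
High-spin: t2g^3 e_g^2, CFSE = 0.0Δ_oct = 0 cm⁻¹.
Low-spin t2g^5 e_g^0 gives -2.0Δ_oct = -66380 cm⁻¹, but forming 2 extra pairs costs 2P = 45400 cm⁻¹, so E(LS) = -66380 + 45400 = -20980 cm⁻¹.
The difference is -20980 − (0) = -20980 cm⁻¹, so low-spin lies lower.

-20980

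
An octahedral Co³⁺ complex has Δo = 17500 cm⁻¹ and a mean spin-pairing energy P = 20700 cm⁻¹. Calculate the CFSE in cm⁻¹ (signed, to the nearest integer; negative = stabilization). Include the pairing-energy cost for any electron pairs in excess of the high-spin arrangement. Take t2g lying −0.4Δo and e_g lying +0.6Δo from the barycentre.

Co is in group 9, so Co³⁺ is d⁶ (9 − 3 = 6).
Here Δo < P (17500 < 20700), so the high-spin state is favoured.
Configuration: t2g^4 e_g^2.
Orbital CFSE = -0.4Δo = -0.4 × 17500 = -7000 cm⁻¹.
High-spin has no excess pairs, so no pairing correction applies.

-7000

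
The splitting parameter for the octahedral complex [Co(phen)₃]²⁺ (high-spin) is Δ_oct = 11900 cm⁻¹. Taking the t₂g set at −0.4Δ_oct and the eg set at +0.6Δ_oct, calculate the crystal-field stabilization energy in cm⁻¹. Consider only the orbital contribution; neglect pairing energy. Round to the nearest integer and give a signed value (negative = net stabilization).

phen is neutral, so the +2 overall charge sits on Co: oxidation state +2.
Co²⁺: group 9, so d-count = 9 − 2 = 7.
Electron filling gives t₂g⁵ eg².
The orbital stabilization is -0.8Δ_oct = -0.8 × 11900 = -9520 cm⁻¹.

-9520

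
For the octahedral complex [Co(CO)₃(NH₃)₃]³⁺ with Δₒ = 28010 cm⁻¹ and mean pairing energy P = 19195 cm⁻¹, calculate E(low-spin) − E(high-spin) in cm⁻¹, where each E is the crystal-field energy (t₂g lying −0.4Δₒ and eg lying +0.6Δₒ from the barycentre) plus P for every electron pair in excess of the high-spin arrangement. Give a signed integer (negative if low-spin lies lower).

-17630

Ligand charges: 3×(+0) from CO and 3×(+0) from NH₃ sum to +0; with overall charge +3, Co is +3.
Co³⁺: group 9, so d-count = 9 − 3 = 6.
In the high-spin limit (t₂g⁴ eg²) the orbital term is -0.4Δₒ = -11204 cm⁻¹, with no excess pairing.
For low-spin the configuration is t₂g⁶ eg⁰: orbital energy -2.4 × 28010 = -67224 cm⁻¹, and 2 additional pairs relative to high-spin add 38390 cm⁻¹, giving -28834 cm⁻¹.
The difference is -28834 − (-11204) = -17630 cm⁻¹, so low-spin lies lower.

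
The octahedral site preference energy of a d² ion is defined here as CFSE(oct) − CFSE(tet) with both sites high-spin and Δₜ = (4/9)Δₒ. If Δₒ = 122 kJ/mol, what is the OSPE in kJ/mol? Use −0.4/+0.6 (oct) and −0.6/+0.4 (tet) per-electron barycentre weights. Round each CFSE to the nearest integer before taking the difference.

Octahedral high-spin t₂g² eg⁰: CFSE = -0.8 × 122 = -98 kJ/mol.
In a tetrahedral site the filling is e² t₂⁰: CFSE(tet) = -1.2Δₜ = -1.2 × (4/9)(122) = -65 kJ/mol.
Subtracting, OSPE = -98 − (-65) = -33 kJ/mol.

-33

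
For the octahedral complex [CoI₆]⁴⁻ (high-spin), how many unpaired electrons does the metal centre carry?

Each I⁻ contributes -1; 6 × (-1) = -6. With overall charge -4, Co is in the +2 oxidation state.
Co sits in group 9; removing 2 electrons leaves Co²⁺ with 9 − 2 = 7 d electrons.
Configuration: t₂g⁵ eg², giving 3 unpaired electrons.

3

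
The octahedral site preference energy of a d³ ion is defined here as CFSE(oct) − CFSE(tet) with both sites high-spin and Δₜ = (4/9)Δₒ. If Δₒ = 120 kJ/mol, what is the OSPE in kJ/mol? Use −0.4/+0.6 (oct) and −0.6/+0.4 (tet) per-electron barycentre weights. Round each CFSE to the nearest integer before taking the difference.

Octahedral high-spin t₂g³ eg⁰: CFSE = -1.2 × 120 = -144 kJ/mol.
In a tetrahedral site the filling is e² t₂¹: CFSE(tet) = -0.8Δₜ = -0.8 × (4/9)(120) = -43 kJ/mol.
OSPE = CFSE(oct) − CFSE(tet) = -144 − (-43) = -101 kJ/mol.

-101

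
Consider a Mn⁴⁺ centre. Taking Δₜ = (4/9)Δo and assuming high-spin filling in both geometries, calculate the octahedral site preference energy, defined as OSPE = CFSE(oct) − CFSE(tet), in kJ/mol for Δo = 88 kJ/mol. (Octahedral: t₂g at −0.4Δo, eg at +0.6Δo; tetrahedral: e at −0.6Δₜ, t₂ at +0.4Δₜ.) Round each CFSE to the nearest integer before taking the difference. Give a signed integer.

Mn is in group 7, so Mn⁴⁺ is d³ (7 − 4 = 3).
In an octahedral site d³ (HS) is t2g^3 e_g^0, giving CFSE(oct) = -1.2Δo = -106 kJ/mol.
In a tetrahedral site the filling is e^2 t2^1: CFSE(tet) = -0.8Δₜ = -0.8 × (4/9)(88) = -31 kJ/mol.
OSPE = CFSE(oct) − CFSE(tet) = -106 − (-31) = -75 kJ/mol.

-75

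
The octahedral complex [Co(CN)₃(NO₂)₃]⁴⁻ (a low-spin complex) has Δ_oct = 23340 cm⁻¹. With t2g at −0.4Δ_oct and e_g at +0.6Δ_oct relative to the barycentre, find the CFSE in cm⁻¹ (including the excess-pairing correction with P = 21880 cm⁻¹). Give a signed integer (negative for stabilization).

-20132

Ligand charges: 3×(-1) from CN⁻ and 3×(-1) from NO₂⁻ sum to -6; with overall charge -4, Co is +2.
Co is in group 9, so Co²⁺ is d⁷ (9 − 2 = 7).
Electron filling gives t2g^6 e_g^1.
The orbital stabilization is -1.8Δ_oct = -1.8 × 23340 = -42012 cm⁻¹.
High-spin d⁷ would be t2g^5 e_g^2 with 2 pairs; low-spin has 3, so 1 excess pair costs +1P = +21880 cm⁻¹.
Overall CFSE = -42012 + 21880 = -20132 cm⁻¹.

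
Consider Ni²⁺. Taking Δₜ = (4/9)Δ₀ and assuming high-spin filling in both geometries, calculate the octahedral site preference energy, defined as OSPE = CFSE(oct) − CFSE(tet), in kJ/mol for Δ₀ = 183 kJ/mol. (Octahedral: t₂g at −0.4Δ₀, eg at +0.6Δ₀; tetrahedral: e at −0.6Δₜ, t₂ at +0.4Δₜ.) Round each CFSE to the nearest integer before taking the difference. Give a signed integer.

-155

Ni is in group 10, so Ni²⁺ is d⁸ (10 − 2 = 8).
Octahedral high-spin t2g^6 e_g^2: CFSE = -1.2 × 183 = -220 kJ/mol.
Tetrahedral: e^4 t2^4, CFSE = 4(−0.6) + 4(+0.4) = -0.8Δₜ = -0.8 × (4/9) × 183 = -65 kJ/mol.
Subtracting, OSPE = -220 − (-65) = -155 kJ/mol.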